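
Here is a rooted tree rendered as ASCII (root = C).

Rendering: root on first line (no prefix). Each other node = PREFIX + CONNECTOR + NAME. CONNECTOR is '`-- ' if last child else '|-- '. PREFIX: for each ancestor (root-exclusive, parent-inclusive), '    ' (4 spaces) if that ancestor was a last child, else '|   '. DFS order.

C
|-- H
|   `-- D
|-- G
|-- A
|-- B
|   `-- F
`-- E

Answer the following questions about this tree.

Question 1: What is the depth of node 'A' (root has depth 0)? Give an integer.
Answer: 1

Derivation:
Path from root to A: C -> A
Depth = number of edges = 1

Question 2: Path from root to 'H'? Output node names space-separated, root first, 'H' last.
Answer: C H

Derivation:
Walk down from root: C -> H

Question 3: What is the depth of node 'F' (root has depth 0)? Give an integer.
Answer: 2

Derivation:
Path from root to F: C -> B -> F
Depth = number of edges = 2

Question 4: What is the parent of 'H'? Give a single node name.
Scan adjacency: H appears as child of C

Answer: C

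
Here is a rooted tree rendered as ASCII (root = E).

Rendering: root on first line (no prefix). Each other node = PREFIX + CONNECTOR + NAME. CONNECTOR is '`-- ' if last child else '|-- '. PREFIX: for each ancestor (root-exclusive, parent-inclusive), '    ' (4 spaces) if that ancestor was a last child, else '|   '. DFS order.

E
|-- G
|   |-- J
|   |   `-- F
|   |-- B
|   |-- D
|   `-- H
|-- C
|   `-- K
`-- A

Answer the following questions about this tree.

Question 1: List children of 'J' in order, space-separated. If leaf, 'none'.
Node J's children (from adjacency): F

Answer: F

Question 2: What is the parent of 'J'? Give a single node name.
Answer: G

Derivation:
Scan adjacency: J appears as child of G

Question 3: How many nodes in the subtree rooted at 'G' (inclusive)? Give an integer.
Answer: 6

Derivation:
Subtree rooted at G contains: B, D, F, G, H, J
Count = 6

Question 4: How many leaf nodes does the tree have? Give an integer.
Answer: 6

Derivation:
Leaves (nodes with no children): A, B, D, F, H, K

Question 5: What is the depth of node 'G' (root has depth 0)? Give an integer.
Answer: 1

Derivation:
Path from root to G: E -> G
Depth = number of edges = 1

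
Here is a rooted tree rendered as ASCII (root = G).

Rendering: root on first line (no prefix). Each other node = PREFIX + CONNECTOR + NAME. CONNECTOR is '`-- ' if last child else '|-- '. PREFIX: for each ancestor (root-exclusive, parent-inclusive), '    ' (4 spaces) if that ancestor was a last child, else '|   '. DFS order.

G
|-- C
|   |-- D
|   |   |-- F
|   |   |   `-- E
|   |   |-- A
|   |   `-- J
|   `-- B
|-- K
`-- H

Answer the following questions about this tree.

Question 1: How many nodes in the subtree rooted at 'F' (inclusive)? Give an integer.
Answer: 2

Derivation:
Subtree rooted at F contains: E, F
Count = 2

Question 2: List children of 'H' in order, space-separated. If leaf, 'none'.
Node H's children (from adjacency): (leaf)

Answer: none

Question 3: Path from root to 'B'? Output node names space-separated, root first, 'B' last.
Answer: G C B

Derivation:
Walk down from root: G -> C -> B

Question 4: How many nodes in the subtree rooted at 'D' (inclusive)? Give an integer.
Subtree rooted at D contains: A, D, E, F, J
Count = 5

Answer: 5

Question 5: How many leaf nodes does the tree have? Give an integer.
Leaves (nodes with no children): A, B, E, H, J, K

Answer: 6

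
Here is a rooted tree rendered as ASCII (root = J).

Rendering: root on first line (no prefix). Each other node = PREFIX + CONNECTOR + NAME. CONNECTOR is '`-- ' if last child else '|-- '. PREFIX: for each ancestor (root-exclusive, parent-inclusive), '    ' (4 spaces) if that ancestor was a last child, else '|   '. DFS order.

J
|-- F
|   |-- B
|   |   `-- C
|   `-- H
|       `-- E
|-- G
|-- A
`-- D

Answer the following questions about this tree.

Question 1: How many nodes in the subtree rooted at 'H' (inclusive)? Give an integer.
Subtree rooted at H contains: E, H
Count = 2

Answer: 2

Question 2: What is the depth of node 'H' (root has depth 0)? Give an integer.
Path from root to H: J -> F -> H
Depth = number of edges = 2

Answer: 2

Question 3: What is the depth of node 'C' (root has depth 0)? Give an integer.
Path from root to C: J -> F -> B -> C
Depth = number of edges = 3

Answer: 3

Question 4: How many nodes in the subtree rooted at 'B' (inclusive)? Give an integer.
Subtree rooted at B contains: B, C
Count = 2

Answer: 2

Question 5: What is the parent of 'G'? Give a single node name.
Scan adjacency: G appears as child of J

Answer: J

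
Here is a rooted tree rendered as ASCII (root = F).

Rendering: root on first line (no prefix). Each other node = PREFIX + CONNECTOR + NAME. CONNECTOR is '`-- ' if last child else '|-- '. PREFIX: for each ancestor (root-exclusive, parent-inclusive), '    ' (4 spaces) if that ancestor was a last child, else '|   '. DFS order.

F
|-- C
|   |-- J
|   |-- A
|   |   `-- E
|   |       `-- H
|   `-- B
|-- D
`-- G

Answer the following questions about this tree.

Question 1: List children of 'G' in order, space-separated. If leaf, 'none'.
Node G's children (from adjacency): (leaf)

Answer: none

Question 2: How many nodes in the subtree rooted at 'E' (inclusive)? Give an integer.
Subtree rooted at E contains: E, H
Count = 2

Answer: 2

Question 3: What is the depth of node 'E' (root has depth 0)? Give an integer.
Answer: 3

Derivation:
Path from root to E: F -> C -> A -> E
Depth = number of edges = 3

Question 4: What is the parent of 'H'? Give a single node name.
Answer: E

Derivation:
Scan adjacency: H appears as child of E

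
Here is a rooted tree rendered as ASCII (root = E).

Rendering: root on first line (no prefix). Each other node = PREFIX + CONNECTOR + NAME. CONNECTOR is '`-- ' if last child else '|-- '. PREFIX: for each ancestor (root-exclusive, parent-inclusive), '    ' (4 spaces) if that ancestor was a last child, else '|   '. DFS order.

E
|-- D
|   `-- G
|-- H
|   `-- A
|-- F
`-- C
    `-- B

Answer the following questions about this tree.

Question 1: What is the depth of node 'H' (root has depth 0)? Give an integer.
Path from root to H: E -> H
Depth = number of edges = 1

Answer: 1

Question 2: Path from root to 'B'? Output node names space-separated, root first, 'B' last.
Answer: E C B

Derivation:
Walk down from root: E -> C -> B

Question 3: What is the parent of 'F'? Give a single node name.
Answer: E

Derivation:
Scan adjacency: F appears as child of E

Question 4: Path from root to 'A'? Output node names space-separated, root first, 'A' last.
Answer: E H A

Derivation:
Walk down from root: E -> H -> A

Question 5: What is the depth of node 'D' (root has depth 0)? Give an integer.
Path from root to D: E -> D
Depth = number of edges = 1

Answer: 1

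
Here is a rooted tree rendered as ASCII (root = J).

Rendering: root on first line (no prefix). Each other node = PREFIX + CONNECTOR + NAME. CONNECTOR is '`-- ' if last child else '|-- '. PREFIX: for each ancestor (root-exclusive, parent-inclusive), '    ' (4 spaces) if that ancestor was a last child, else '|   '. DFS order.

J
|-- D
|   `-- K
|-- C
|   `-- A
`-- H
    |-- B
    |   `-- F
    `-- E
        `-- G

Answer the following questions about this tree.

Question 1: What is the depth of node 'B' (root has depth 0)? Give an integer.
Path from root to B: J -> H -> B
Depth = number of edges = 2

Answer: 2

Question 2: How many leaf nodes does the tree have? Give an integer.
Answer: 4

Derivation:
Leaves (nodes with no children): A, F, G, K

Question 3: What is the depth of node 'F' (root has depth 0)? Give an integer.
Path from root to F: J -> H -> B -> F
Depth = number of edges = 3

Answer: 3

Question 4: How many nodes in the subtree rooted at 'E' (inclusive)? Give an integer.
Answer: 2

Derivation:
Subtree rooted at E contains: E, G
Count = 2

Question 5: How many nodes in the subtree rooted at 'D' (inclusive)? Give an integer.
Answer: 2

Derivation:
Subtree rooted at D contains: D, K
Count = 2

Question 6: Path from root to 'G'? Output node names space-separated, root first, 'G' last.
Walk down from root: J -> H -> E -> G

Answer: J H E G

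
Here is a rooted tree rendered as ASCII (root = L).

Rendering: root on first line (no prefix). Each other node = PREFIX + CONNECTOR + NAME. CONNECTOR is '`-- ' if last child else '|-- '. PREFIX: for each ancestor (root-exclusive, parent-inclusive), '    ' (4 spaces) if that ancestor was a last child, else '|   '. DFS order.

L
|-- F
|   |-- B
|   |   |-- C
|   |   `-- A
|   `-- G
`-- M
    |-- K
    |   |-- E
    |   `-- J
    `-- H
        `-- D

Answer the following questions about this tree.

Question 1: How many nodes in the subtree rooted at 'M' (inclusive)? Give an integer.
Answer: 6

Derivation:
Subtree rooted at M contains: D, E, H, J, K, M
Count = 6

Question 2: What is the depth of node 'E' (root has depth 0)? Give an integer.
Path from root to E: L -> M -> K -> E
Depth = number of edges = 3

Answer: 3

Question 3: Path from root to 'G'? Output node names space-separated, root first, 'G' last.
Walk down from root: L -> F -> G

Answer: L F G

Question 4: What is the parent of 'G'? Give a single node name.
Answer: F

Derivation:
Scan adjacency: G appears as child of F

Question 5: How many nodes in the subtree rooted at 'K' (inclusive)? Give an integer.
Subtree rooted at K contains: E, J, K
Count = 3

Answer: 3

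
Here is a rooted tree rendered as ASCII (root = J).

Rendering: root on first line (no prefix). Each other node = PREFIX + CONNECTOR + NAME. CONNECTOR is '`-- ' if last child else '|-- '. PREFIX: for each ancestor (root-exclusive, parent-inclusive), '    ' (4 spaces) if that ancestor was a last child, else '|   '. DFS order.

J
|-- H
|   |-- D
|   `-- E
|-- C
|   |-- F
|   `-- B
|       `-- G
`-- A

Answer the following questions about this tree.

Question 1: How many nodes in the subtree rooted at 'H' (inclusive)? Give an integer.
Subtree rooted at H contains: D, E, H
Count = 3

Answer: 3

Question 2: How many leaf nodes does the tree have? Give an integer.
Answer: 5

Derivation:
Leaves (nodes with no children): A, D, E, F, G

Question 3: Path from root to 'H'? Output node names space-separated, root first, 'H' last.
Answer: J H

Derivation:
Walk down from root: J -> H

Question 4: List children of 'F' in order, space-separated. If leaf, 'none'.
Node F's children (from adjacency): (leaf)

Answer: none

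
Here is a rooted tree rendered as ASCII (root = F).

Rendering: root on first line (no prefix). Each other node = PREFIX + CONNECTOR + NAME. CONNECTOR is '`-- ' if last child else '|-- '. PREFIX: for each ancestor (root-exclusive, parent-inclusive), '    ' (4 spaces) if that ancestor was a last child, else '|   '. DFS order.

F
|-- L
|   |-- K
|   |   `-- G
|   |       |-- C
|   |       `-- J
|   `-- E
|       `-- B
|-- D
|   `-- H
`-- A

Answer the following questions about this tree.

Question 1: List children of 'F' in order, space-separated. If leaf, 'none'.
Node F's children (from adjacency): L, D, A

Answer: L D A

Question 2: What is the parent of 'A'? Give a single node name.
Answer: F

Derivation:
Scan adjacency: A appears as child of F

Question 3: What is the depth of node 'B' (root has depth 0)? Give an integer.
Path from root to B: F -> L -> E -> B
Depth = number of edges = 3

Answer: 3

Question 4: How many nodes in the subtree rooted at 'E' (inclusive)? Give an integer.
Subtree rooted at E contains: B, E
Count = 2

Answer: 2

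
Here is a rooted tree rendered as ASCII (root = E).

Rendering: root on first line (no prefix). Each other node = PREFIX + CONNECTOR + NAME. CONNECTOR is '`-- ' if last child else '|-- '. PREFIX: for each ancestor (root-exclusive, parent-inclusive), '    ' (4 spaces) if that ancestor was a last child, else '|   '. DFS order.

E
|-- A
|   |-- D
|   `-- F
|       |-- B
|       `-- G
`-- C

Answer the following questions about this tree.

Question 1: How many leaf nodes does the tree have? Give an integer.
Answer: 4

Derivation:
Leaves (nodes with no children): B, C, D, G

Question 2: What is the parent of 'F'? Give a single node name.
Answer: A

Derivation:
Scan adjacency: F appears as child of A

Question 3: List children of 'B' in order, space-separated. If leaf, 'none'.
Node B's children (from adjacency): (leaf)

Answer: none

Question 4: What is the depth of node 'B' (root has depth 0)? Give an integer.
Path from root to B: E -> A -> F -> B
Depth = number of edges = 3

Answer: 3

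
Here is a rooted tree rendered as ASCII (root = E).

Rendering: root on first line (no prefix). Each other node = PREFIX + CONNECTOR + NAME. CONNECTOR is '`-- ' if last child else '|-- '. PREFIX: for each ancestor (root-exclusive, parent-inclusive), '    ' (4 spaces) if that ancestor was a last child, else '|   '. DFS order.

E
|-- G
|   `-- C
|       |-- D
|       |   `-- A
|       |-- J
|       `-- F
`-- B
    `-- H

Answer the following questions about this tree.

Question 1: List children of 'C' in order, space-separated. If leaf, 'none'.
Answer: D J F

Derivation:
Node C's children (from adjacency): D, J, F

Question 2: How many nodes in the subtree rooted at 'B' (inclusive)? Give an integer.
Subtree rooted at B contains: B, H
Count = 2

Answer: 2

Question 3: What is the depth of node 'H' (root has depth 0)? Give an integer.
Path from root to H: E -> B -> H
Depth = number of edges = 2

Answer: 2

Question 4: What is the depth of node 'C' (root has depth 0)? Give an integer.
Path from root to C: E -> G -> C
Depth = number of edges = 2

Answer: 2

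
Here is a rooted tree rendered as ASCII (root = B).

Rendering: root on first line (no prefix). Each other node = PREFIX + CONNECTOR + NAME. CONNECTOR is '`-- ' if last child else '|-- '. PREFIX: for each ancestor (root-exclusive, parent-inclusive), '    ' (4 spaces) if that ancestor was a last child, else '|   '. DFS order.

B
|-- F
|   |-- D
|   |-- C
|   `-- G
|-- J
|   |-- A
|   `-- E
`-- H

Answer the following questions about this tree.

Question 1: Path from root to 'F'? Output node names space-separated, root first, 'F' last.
Walk down from root: B -> F

Answer: B F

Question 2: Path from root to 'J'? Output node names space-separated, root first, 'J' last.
Walk down from root: B -> J

Answer: B J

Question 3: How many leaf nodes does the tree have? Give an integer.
Answer: 6

Derivation:
Leaves (nodes with no children): A, C, D, E, G, H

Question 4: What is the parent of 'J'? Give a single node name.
Answer: B

Derivation:
Scan adjacency: J appears as child of B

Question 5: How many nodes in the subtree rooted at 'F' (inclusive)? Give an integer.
Subtree rooted at F contains: C, D, F, G
Count = 4

Answer: 4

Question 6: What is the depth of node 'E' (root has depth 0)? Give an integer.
Answer: 2

Derivation:
Path from root to E: B -> J -> E
Depth = number of edges = 2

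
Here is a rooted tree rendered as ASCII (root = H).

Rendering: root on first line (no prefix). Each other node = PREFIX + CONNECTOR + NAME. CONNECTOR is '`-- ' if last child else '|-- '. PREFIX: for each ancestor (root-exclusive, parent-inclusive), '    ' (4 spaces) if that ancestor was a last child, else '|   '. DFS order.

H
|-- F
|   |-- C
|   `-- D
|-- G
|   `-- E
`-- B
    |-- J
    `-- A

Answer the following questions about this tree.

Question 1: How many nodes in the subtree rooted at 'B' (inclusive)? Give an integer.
Subtree rooted at B contains: A, B, J
Count = 3

Answer: 3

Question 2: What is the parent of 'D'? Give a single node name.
Answer: F

Derivation:
Scan adjacency: D appears as child of F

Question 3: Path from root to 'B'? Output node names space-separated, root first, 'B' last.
Walk down from root: H -> B

Answer: H B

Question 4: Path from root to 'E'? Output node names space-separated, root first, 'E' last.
Answer: H G E

Derivation:
Walk down from root: H -> G -> E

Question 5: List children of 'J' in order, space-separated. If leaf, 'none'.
Node J's children (from adjacency): (leaf)

Answer: none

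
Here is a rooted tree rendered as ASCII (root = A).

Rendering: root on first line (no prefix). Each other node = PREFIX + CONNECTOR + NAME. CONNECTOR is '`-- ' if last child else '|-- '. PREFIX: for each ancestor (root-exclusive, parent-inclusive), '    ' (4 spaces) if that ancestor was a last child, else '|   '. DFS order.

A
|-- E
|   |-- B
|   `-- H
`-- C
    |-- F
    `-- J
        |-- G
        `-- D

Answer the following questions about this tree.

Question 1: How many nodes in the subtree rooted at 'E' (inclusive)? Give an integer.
Subtree rooted at E contains: B, E, H
Count = 3

Answer: 3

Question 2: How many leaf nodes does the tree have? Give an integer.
Answer: 5

Derivation:
Leaves (nodes with no children): B, D, F, G, H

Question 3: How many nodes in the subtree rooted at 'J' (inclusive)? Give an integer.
Answer: 3

Derivation:
Subtree rooted at J contains: D, G, J
Count = 3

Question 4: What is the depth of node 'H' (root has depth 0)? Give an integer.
Path from root to H: A -> E -> H
Depth = number of edges = 2

Answer: 2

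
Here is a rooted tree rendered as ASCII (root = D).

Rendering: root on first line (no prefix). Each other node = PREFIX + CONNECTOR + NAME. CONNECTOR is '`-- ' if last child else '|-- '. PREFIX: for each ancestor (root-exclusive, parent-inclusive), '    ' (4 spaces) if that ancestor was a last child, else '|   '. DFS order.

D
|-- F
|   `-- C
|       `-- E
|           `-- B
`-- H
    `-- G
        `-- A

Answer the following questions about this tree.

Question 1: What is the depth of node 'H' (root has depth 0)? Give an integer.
Answer: 1

Derivation:
Path from root to H: D -> H
Depth = number of edges = 1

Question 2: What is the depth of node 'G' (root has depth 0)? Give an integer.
Path from root to G: D -> H -> G
Depth = number of edges = 2

Answer: 2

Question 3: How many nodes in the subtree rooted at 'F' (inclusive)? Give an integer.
Answer: 4

Derivation:
Subtree rooted at F contains: B, C, E, F
Count = 4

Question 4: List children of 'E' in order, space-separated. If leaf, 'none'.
Answer: B

Derivation:
Node E's children (from adjacency): B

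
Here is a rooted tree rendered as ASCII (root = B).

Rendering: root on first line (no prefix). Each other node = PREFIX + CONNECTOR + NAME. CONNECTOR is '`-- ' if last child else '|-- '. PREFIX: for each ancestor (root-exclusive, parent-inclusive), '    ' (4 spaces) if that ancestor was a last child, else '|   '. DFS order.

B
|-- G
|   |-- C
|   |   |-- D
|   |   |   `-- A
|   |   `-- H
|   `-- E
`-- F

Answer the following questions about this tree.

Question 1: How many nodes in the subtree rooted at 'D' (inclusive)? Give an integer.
Subtree rooted at D contains: A, D
Count = 2

Answer: 2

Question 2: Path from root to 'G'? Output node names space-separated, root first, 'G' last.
Answer: B G

Derivation:
Walk down from root: B -> G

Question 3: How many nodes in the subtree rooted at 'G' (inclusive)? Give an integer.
Subtree rooted at G contains: A, C, D, E, G, H
Count = 6

Answer: 6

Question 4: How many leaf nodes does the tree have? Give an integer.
Leaves (nodes with no children): A, E, F, H

Answer: 4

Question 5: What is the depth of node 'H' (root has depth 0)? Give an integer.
Answer: 3

Derivation:
Path from root to H: B -> G -> C -> H
Depth = number of edges = 3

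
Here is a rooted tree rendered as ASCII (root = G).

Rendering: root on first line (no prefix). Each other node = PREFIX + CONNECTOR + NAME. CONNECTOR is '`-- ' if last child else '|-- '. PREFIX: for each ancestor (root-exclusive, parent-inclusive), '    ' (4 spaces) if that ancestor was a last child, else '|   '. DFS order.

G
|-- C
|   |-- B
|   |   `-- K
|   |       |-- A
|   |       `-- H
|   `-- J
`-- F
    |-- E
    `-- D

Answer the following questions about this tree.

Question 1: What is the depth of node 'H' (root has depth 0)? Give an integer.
Path from root to H: G -> C -> B -> K -> H
Depth = number of edges = 4

Answer: 4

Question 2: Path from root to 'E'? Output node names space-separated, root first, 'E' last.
Walk down from root: G -> F -> E

Answer: G F E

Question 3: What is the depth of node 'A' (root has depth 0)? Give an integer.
Answer: 4

Derivation:
Path from root to A: G -> C -> B -> K -> A
Depth = number of edges = 4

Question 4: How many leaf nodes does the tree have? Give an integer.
Answer: 5

Derivation:
Leaves (nodes with no children): A, D, E, H, J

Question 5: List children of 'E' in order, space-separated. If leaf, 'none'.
Node E's children (from adjacency): (leaf)

Answer: none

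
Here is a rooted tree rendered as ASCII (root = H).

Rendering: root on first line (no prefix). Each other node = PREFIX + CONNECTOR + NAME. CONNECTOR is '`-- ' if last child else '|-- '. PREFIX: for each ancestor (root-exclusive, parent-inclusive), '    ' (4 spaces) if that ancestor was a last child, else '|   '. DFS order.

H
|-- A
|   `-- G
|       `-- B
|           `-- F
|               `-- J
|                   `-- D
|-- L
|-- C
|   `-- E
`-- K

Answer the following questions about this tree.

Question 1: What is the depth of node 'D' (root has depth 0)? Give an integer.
Path from root to D: H -> A -> G -> B -> F -> J -> D
Depth = number of edges = 6

Answer: 6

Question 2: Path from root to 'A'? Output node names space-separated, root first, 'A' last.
Answer: H A

Derivation:
Walk down from root: H -> A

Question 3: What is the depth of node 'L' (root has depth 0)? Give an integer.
Answer: 1

Derivation:
Path from root to L: H -> L
Depth = number of edges = 1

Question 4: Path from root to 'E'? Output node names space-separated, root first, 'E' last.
Answer: H C E

Derivation:
Walk down from root: H -> C -> E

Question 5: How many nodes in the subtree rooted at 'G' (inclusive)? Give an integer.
Subtree rooted at G contains: B, D, F, G, J
Count = 5

Answer: 5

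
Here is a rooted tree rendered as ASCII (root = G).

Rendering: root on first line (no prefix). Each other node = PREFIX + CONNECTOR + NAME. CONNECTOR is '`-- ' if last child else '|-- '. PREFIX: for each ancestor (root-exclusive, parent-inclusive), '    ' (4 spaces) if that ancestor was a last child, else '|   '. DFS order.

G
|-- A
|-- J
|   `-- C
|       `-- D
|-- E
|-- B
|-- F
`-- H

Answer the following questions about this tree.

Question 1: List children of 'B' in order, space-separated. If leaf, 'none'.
Node B's children (from adjacency): (leaf)

Answer: none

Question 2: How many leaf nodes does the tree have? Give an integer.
Leaves (nodes with no children): A, B, D, E, F, H

Answer: 6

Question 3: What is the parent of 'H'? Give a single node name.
Scan adjacency: H appears as child of G

Answer: G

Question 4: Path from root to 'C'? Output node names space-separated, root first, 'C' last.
Answer: G J C

Derivation:
Walk down from root: G -> J -> C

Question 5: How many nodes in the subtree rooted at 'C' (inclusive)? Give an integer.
Answer: 2

Derivation:
Subtree rooted at C contains: C, D
Count = 2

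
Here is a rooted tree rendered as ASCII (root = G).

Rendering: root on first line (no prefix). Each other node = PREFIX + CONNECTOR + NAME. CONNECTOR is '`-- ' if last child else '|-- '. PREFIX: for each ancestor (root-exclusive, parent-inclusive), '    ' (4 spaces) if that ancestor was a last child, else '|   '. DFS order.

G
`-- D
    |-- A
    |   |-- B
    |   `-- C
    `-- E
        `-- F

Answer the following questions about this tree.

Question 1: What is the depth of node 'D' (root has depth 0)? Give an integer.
Answer: 1

Derivation:
Path from root to D: G -> D
Depth = number of edges = 1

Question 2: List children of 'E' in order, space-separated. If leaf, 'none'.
Node E's children (from adjacency): F

Answer: F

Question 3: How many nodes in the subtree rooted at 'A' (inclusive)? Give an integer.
Subtree rooted at A contains: A, B, C
Count = 3

Answer: 3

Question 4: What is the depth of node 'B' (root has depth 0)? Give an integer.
Path from root to B: G -> D -> A -> B
Depth = number of edges = 3

Answer: 3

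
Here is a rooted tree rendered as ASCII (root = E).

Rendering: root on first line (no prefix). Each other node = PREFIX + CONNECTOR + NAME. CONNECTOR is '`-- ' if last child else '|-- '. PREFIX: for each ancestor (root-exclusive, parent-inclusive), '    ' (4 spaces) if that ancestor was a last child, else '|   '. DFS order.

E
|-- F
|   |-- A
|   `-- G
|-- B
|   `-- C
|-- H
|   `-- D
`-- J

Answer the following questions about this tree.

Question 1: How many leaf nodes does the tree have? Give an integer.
Answer: 5

Derivation:
Leaves (nodes with no children): A, C, D, G, J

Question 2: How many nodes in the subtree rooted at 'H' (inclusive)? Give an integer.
Subtree rooted at H contains: D, H
Count = 2

Answer: 2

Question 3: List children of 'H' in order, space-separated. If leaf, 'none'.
Node H's children (from adjacency): D

Answer: D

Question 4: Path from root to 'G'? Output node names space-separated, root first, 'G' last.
Walk down from root: E -> F -> G

Answer: E F G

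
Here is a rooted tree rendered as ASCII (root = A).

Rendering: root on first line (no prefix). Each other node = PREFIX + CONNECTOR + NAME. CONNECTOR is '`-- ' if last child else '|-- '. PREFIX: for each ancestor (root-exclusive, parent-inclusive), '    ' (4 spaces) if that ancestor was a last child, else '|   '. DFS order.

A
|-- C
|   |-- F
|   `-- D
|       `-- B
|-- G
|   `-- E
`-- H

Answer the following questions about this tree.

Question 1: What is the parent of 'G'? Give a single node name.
Answer: A

Derivation:
Scan adjacency: G appears as child of A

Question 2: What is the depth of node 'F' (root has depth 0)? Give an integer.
Path from root to F: A -> C -> F
Depth = number of edges = 2

Answer: 2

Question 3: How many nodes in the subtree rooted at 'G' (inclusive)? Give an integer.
Answer: 2

Derivation:
Subtree rooted at G contains: E, G
Count = 2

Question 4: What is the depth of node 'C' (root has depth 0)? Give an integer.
Path from root to C: A -> C
Depth = number of edges = 1

Answer: 1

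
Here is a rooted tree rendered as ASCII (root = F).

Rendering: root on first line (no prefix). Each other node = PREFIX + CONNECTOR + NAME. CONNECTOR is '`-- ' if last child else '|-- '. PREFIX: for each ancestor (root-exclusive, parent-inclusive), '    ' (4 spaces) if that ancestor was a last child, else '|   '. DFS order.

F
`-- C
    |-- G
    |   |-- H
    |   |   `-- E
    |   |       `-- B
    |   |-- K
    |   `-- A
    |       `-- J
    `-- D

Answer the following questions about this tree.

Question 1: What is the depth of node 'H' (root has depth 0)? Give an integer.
Path from root to H: F -> C -> G -> H
Depth = number of edges = 3

Answer: 3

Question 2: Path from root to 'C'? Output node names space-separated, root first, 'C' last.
Walk down from root: F -> C

Answer: F C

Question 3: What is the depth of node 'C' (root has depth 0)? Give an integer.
Answer: 1

Derivation:
Path from root to C: F -> C
Depth = number of edges = 1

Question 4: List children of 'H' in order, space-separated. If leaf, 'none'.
Answer: E

Derivation:
Node H's children (from adjacency): E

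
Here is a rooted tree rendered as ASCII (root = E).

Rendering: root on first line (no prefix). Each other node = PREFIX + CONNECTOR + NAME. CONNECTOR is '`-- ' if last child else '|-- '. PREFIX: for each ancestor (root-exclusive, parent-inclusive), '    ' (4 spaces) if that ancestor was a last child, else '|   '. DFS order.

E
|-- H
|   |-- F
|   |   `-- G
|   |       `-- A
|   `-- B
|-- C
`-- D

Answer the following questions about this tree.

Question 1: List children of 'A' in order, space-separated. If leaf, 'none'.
Node A's children (from adjacency): (leaf)

Answer: none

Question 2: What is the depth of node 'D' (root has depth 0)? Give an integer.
Answer: 1

Derivation:
Path from root to D: E -> D
Depth = number of edges = 1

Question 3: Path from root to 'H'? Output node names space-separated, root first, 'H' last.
Answer: E H

Derivation:
Walk down from root: E -> H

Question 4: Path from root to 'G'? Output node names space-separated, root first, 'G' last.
Walk down from root: E -> H -> F -> G

Answer: E H F G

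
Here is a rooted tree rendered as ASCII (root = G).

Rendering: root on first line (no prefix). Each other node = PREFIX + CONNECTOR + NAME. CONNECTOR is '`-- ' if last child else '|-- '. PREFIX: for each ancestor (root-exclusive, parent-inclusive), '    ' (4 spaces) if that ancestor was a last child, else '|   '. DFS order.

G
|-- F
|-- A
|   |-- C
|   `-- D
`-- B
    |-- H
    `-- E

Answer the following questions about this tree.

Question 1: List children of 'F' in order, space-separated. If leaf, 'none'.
Answer: none

Derivation:
Node F's children (from adjacency): (leaf)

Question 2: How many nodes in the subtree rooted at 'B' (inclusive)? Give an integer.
Answer: 3

Derivation:
Subtree rooted at B contains: B, E, H
Count = 3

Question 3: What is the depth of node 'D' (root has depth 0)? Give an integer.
Path from root to D: G -> A -> D
Depth = number of edges = 2

Answer: 2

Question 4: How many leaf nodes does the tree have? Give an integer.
Leaves (nodes with no children): C, D, E, F, H

Answer: 5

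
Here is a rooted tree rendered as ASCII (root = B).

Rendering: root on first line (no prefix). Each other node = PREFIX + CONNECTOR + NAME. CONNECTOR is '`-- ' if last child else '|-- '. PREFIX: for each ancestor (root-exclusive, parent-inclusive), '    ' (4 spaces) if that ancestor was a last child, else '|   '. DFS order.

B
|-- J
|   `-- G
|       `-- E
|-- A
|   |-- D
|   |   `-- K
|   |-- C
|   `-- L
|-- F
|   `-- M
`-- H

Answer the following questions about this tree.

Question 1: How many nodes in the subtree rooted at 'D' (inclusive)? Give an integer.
Answer: 2

Derivation:
Subtree rooted at D contains: D, K
Count = 2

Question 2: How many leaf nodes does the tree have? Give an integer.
Answer: 6

Derivation:
Leaves (nodes with no children): C, E, H, K, L, M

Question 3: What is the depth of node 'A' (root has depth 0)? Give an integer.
Path from root to A: B -> A
Depth = number of edges = 1

Answer: 1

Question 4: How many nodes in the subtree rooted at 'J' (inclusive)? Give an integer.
Subtree rooted at J contains: E, G, J
Count = 3

Answer: 3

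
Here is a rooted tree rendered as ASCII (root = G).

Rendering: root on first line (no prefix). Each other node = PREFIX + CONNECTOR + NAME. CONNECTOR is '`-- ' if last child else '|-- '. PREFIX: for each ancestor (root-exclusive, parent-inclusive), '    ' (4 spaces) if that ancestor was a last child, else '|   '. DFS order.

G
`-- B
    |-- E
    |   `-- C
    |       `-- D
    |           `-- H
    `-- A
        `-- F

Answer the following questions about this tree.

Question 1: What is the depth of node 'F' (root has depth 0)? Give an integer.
Answer: 3

Derivation:
Path from root to F: G -> B -> A -> F
Depth = number of edges = 3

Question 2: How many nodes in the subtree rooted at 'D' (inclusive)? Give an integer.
Subtree rooted at D contains: D, H
Count = 2

Answer: 2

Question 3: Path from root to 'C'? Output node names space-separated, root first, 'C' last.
Walk down from root: G -> B -> E -> C

Answer: G B E C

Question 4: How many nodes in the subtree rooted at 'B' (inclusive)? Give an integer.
Answer: 7

Derivation:
Subtree rooted at B contains: A, B, C, D, E, F, H
Count = 7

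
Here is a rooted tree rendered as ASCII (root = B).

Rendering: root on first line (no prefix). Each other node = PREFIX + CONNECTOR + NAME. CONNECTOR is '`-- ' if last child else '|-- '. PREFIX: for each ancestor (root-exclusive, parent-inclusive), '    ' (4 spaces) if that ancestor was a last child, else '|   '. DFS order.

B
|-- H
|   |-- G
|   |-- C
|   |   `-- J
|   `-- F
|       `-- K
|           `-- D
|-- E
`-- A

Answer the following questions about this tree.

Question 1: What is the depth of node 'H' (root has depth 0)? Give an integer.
Answer: 1

Derivation:
Path from root to H: B -> H
Depth = number of edges = 1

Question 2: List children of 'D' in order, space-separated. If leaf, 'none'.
Answer: none

Derivation:
Node D's children (from adjacency): (leaf)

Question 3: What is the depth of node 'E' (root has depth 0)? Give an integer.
Answer: 1

Derivation:
Path from root to E: B -> E
Depth = number of edges = 1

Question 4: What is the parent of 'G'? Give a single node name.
Answer: H

Derivation:
Scan adjacency: G appears as child of H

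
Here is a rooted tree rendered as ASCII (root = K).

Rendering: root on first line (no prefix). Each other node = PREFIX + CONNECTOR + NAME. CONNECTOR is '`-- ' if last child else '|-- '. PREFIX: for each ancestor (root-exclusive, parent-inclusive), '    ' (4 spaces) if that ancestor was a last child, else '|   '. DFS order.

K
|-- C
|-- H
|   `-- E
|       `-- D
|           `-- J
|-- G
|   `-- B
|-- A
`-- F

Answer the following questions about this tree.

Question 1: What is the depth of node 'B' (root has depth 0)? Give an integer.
Path from root to B: K -> G -> B
Depth = number of edges = 2

Answer: 2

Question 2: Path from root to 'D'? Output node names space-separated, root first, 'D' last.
Answer: K H E D

Derivation:
Walk down from root: K -> H -> E -> D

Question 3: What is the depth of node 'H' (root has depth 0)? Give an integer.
Answer: 1

Derivation:
Path from root to H: K -> H
Depth = number of edges = 1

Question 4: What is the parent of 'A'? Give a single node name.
Scan adjacency: A appears as child of K

Answer: K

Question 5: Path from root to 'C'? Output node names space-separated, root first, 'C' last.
Walk down from root: K -> C

Answer: K C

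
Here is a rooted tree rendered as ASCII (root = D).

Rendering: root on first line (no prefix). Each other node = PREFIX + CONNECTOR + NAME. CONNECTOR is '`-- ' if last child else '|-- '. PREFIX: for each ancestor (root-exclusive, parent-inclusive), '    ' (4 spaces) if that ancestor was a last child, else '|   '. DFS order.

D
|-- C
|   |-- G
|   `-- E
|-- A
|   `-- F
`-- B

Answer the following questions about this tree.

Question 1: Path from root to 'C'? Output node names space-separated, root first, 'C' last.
Answer: D C

Derivation:
Walk down from root: D -> C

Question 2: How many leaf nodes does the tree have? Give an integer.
Answer: 4

Derivation:
Leaves (nodes with no children): B, E, F, G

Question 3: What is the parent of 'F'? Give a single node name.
Answer: A

Derivation:
Scan adjacency: F appears as child of A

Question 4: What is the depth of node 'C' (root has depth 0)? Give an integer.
Path from root to C: D -> C
Depth = number of edges = 1

Answer: 1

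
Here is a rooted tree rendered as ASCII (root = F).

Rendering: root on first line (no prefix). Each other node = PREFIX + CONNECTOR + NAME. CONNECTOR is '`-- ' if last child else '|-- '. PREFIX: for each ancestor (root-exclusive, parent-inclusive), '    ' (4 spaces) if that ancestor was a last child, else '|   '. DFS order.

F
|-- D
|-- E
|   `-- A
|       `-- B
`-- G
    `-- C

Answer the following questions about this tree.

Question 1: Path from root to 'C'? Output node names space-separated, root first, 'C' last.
Answer: F G C

Derivation:
Walk down from root: F -> G -> C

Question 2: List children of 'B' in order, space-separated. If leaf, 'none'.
Node B's children (from adjacency): (leaf)

Answer: none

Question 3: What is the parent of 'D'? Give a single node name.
Answer: F

Derivation:
Scan adjacency: D appears as child of F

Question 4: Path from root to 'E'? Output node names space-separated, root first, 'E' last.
Answer: F E

Derivation:
Walk down from root: F -> E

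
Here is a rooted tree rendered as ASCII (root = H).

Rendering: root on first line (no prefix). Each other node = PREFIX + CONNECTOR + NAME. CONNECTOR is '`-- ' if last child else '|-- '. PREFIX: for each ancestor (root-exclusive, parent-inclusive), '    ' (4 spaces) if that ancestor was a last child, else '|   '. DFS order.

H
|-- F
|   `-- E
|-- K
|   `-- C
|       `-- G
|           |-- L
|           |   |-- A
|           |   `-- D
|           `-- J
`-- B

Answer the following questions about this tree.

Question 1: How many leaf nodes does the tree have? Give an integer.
Leaves (nodes with no children): A, B, D, E, J

Answer: 5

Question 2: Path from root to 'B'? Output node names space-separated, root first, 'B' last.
Walk down from root: H -> B

Answer: H B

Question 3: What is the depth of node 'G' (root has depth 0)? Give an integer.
Answer: 3

Derivation:
Path from root to G: H -> K -> C -> G
Depth = number of edges = 3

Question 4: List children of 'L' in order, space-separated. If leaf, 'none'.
Answer: A D

Derivation:
Node L's children (from adjacency): A, D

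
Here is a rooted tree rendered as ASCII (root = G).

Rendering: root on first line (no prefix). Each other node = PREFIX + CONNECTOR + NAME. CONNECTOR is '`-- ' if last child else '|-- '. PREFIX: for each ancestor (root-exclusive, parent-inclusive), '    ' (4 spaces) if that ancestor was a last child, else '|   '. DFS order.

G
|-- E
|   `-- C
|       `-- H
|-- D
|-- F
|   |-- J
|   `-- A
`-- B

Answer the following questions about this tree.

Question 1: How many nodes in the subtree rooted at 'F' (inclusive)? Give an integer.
Subtree rooted at F contains: A, F, J
Count = 3

Answer: 3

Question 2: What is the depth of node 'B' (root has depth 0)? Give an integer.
Answer: 1

Derivation:
Path from root to B: G -> B
Depth = number of edges = 1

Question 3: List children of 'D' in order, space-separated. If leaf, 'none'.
Answer: none

Derivation:
Node D's children (from adjacency): (leaf)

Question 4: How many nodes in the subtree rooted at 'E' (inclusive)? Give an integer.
Subtree rooted at E contains: C, E, H
Count = 3

Answer: 3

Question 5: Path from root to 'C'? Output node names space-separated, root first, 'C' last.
Answer: G E C

Derivation:
Walk down from root: G -> E -> C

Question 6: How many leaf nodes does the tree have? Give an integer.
Answer: 5

Derivation:
Leaves (nodes with no children): A, B, D, H, J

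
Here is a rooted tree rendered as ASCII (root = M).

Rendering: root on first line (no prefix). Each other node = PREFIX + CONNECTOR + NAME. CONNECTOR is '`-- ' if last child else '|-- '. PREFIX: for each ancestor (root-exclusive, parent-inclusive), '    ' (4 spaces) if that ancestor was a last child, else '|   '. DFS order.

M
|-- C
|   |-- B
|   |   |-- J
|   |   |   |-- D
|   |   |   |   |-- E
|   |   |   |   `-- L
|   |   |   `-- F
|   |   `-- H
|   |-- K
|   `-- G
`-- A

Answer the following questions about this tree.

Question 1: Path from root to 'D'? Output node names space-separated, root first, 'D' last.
Answer: M C B J D

Derivation:
Walk down from root: M -> C -> B -> J -> D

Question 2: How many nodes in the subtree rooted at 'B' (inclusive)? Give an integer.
Subtree rooted at B contains: B, D, E, F, H, J, L
Count = 7

Answer: 7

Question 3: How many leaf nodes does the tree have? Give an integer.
Leaves (nodes with no children): A, E, F, G, H, K, L

Answer: 7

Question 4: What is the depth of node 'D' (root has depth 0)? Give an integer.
Answer: 4

Derivation:
Path from root to D: M -> C -> B -> J -> D
Depth = number of edges = 4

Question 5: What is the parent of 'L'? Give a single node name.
Answer: D

Derivation:
Scan adjacency: L appears as child of D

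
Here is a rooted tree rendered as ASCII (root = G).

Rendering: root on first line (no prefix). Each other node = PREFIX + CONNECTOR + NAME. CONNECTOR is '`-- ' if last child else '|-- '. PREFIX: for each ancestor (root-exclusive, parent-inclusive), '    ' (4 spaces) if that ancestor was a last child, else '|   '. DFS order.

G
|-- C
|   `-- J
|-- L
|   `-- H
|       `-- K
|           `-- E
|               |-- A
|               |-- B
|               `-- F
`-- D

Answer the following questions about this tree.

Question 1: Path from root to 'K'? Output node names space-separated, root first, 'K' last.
Walk down from root: G -> L -> H -> K

Answer: G L H K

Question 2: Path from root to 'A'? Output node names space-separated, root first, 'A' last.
Answer: G L H K E A

Derivation:
Walk down from root: G -> L -> H -> K -> E -> A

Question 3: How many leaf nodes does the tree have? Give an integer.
Answer: 5

Derivation:
Leaves (nodes with no children): A, B, D, F, J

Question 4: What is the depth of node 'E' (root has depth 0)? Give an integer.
Path from root to E: G -> L -> H -> K -> E
Depth = number of edges = 4

Answer: 4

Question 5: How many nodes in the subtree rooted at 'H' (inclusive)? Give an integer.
Subtree rooted at H contains: A, B, E, F, H, K
Count = 6

Answer: 6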